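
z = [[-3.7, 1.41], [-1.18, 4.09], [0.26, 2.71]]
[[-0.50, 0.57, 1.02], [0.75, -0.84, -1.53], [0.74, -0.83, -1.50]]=z @ [[0.23, -0.26, -0.47], [0.25, -0.28, -0.51]]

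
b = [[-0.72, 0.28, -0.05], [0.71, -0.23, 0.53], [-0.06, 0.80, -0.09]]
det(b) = 0.27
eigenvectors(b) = [[0.49, -0.49, 0.11], [-0.68, -0.37, 0.62], [0.54, 0.79, 0.77]]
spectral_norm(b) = 1.23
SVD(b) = [[-0.59, -0.19, 0.79], [0.70, 0.37, 0.61], [-0.41, 0.91, -0.08]] @ diag([1.2270459318570355, 0.6938710640682322, 0.3190630463747218]) @ [[0.77, -0.53, 0.36], [0.50, 0.85, 0.18], [-0.40, 0.04, 0.92]]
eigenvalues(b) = [-1.16, -0.43, 0.55]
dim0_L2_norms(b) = [1.01, 0.88, 0.54]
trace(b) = -1.04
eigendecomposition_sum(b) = [[-0.53, 0.31, -0.18], [0.73, -0.43, 0.25], [-0.58, 0.34, -0.2]] + [[-0.21,  -0.08,  0.09], [-0.16,  -0.06,  0.07], [0.35,  0.13,  -0.15]] + [[0.02, 0.05, 0.04], [0.14, 0.27, 0.21], [0.17, 0.33, 0.26]]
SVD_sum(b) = [[-0.55, 0.38, -0.26], [0.66, -0.46, 0.30], [-0.39, 0.27, -0.18]] + [[-0.07, -0.11, -0.02], [0.13, 0.22, 0.05], [0.32, 0.53, 0.11]] + [[-0.10, 0.01, 0.23],  [-0.08, 0.01, 0.18],  [0.01, -0.00, -0.02]]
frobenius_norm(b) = 1.45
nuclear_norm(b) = 2.24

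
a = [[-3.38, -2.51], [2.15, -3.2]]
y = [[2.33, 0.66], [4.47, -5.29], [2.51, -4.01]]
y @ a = [[-6.46, -7.96], [-26.48, 5.71], [-17.11, 6.53]]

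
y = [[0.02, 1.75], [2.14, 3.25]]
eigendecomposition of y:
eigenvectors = [[-0.89,-0.39], [0.46,-0.92]]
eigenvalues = [-0.89, 4.16]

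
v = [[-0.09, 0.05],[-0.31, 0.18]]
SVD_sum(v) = [[-0.09, 0.05], [-0.31, 0.18]] + [[-0.00,-0.00], [0.00,0.0]]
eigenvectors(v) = [[-0.52, -0.26], [-0.86, -0.97]]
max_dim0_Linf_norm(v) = 0.31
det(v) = -0.00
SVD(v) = [[-0.28, -0.96], [-0.96, 0.28]] @ diag([0.37295640129270785, 0.0018768949871184337]) @ [[0.87,-0.50],[0.5,0.87]]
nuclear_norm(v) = 0.37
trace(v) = 0.09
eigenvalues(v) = [-0.01, 0.1]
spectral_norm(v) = 0.37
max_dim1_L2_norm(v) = 0.36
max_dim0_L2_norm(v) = 0.32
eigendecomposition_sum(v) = [[-0.01, 0.0],[-0.02, 0.01]] + [[-0.08, 0.05], [-0.29, 0.17]]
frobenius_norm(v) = 0.37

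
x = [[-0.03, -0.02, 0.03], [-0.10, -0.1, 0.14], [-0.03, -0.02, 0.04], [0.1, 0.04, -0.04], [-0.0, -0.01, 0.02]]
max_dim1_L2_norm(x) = 0.2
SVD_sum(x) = [[-0.03, -0.02, 0.03], [-0.12, -0.09, 0.13], [-0.03, -0.03, 0.03], [0.06, 0.05, -0.07], [-0.01, -0.01, 0.01]] + [[-0.00, 0.0, -0.0],[0.02, -0.0, 0.01],[0.0, -0.0, 0.00],[0.04, -0.01, 0.03],[0.01, -0.0, 0.01]] + [[-0.00,0.00,0.0], [0.0,-0.0,-0.0], [-0.0,0.01,0.00], [-0.0,0.00,0.00], [-0.00,0.0,0.0]]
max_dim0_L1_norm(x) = 0.27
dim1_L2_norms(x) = [0.05, 0.2, 0.05, 0.11, 0.02]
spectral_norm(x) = 0.24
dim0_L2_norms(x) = [0.15, 0.11, 0.16]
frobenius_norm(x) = 0.24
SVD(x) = [[-0.20, -0.04, -0.26], [-0.84, 0.43, 0.3], [-0.23, 0.07, -0.9], [0.45, 0.87, -0.04], [-0.07, 0.25, -0.17]] @ diag([0.23529633724717475, 0.054563421926740775, 0.007646349829053572]) @ [[0.60,0.47,-0.65], [0.79,-0.2,0.58], [0.14,-0.86,-0.49]]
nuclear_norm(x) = 0.30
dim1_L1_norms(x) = [0.08, 0.34, 0.09, 0.18, 0.03]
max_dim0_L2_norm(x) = 0.16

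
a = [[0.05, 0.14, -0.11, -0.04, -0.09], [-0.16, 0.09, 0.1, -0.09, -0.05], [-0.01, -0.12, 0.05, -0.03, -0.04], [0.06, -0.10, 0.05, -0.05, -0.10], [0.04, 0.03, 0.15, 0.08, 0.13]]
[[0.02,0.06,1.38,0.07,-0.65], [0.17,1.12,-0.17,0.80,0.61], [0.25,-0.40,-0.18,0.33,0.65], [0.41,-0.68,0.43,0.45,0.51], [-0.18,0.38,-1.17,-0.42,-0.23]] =a@[[0.45,-4.05,3.55,-1.65,-2.96], [-0.73,4.05,2.08,-0.25,-3.34], [1.10,1.79,-3.53,1.70,2.20], [-1.04,0.23,-3.99,-2.63,-1.49], [-2.02,1.05,-4.03,-3.03,-1.69]]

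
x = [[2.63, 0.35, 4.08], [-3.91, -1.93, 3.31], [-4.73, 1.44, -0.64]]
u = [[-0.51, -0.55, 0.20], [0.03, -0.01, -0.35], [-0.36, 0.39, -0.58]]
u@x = [[-0.14, 1.17, -4.03], [1.77, -0.47, 0.31], [0.27, -1.71, 0.19]]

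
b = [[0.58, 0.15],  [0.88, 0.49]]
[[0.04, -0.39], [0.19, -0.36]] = b@[[-0.05, -0.91], [0.48, 0.9]]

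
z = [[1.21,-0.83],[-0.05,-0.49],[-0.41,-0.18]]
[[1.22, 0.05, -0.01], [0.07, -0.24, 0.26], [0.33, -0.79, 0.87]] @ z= [[1.48, -1.04], [-0.01, 0.01], [0.08, -0.04]]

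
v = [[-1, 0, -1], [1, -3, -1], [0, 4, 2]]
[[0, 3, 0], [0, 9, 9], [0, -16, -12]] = v @ [[0, -3, 0], [0, -4, -3], [0, 0, 0]]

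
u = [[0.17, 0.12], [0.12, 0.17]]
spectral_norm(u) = 0.29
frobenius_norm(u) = 0.29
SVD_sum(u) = [[0.14, 0.14],[0.14, 0.14]] + [[0.02, -0.02], [-0.03, 0.03]]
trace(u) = 0.34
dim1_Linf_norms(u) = [0.17, 0.17]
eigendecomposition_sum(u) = [[0.15, 0.15],[0.15, 0.15]] + [[0.03, -0.03],[-0.03, 0.03]]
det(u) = 0.01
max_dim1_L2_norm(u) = 0.21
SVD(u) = [[-0.71, -0.71],[-0.71, 0.71]] @ diag([0.29, 0.05000000000000001]) @ [[-0.71, -0.71], [-0.71, 0.71]]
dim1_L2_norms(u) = [0.21, 0.21]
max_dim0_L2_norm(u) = 0.21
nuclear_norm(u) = 0.34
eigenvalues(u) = [0.29, 0.05]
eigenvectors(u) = [[0.71, -0.71], [0.71, 0.71]]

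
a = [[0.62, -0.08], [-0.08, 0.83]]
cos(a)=[[0.81, 0.05], [0.05, 0.67]]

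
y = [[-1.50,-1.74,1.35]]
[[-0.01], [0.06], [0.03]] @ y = [[0.02, 0.02, -0.01], [-0.09, -0.10, 0.08], [-0.04, -0.05, 0.04]]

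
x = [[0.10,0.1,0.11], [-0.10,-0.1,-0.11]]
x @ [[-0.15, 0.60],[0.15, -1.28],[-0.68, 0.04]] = [[-0.07,-0.06],[0.07,0.06]]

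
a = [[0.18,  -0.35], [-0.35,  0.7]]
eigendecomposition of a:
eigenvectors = [[-0.89, 0.45],[-0.45, -0.89]]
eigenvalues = [0.0, 0.88]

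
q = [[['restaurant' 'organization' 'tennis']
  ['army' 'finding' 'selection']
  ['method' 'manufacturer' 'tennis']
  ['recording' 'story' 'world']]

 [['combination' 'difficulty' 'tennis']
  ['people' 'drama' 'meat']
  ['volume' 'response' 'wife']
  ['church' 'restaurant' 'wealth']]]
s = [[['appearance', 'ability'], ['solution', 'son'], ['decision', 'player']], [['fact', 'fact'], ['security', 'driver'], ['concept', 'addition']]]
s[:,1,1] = ['son', 'driver']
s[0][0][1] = 'ability'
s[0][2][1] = 'player'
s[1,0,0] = 'fact'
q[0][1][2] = 'selection'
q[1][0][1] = 'difficulty'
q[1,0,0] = 'combination'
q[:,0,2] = ['tennis', 'tennis']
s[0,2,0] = 'decision'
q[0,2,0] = 'method'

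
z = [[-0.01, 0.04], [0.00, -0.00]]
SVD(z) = [[1.00, 0.0], [0.0, 1.00]] @ diag([0.04123105625617661, -0.0]) @ [[-0.24, 0.97], [0.97, 0.24]]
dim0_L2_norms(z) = [0.01, 0.04]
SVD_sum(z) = [[-0.01, 0.04], [0.00, 0.00]] + [[-0.0, -0.00], [-0.00, -0.0]]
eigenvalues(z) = [-0.01, -0.0]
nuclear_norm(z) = 0.04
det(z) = 0.00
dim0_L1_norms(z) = [0.01, 0.04]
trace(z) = -0.01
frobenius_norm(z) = 0.04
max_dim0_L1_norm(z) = 0.04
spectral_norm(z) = 0.04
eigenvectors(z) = [[1.00, 0.97], [0.00, 0.24]]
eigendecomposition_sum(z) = [[-0.01, 0.04], [-0.0, -0.00]] + [[-0.0, -0.0], [-0.0, -0.00]]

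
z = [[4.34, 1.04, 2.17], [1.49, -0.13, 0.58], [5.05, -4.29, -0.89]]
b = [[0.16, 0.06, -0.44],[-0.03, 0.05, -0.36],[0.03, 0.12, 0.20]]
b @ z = [[-1.44,2.05,0.77], [-1.87,1.51,0.28], [1.32,-0.84,-0.04]]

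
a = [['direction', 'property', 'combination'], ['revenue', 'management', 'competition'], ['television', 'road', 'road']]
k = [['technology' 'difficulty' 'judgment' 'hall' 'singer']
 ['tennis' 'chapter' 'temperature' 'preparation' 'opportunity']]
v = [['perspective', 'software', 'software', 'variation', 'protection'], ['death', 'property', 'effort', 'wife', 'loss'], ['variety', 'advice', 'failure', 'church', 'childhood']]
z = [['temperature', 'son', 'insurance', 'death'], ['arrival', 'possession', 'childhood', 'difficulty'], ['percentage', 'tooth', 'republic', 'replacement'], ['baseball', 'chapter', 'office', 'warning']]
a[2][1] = 'road'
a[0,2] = 'combination'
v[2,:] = ['variety', 'advice', 'failure', 'church', 'childhood']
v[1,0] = 'death'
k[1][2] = 'temperature'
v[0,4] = 'protection'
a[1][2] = 'competition'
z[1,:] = ['arrival', 'possession', 'childhood', 'difficulty']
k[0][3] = 'hall'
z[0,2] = 'insurance'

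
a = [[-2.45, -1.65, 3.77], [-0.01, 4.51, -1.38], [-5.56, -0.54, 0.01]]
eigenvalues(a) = [(-1.15+4.23j), (-1.15-4.23j), (4.36+0j)]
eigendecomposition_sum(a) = [[-1.16+2.02j,(-0.41+0.32j),(1.81+0.41j)],[(-0.35-0.45j),-0.04-0.12j,-0.26+0.37j],[-2.82-0.80j,-0.52-0.40j,0.05+2.33j]] + [[(-1.16-2.02j), (-0.41-0.32j), 1.81-0.41j], [-0.35+0.45j, (-0.04+0.12j), -0.26-0.37j], [-2.82+0.80j, (-0.52+0.4j), 0.05-2.33j]] + [[-0.13-0.00j,  -0.83-0.00j,  0.16+0.00j], [(0.69+0j),  (4.58+0j),  -0.85-0.00j], [0.07+0.00j,  (0.5+0j),  -0.09-0.00j]]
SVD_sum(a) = [[-3.31, -2.01, 1.84], [2.08, 1.26, -1.16], [-3.51, -2.13, 1.96]] + [[0.62,-0.69,0.37], [-2.26,2.5,-1.34], [-1.93,2.13,-1.14]] + [[0.23, 1.05, 1.56],[0.17, 0.75, 1.12],[-0.12, -0.54, -0.81]]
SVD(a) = [[-0.63,  0.21,  -0.75], [0.40,  -0.74,  -0.54], [-0.67,  -0.64,  0.39]] @ diag([6.806597466149016, 4.8670529641172555, 2.52385149687758]) @ [[0.77, 0.47, -0.43], [0.62, -0.69, 0.37], [-0.12, -0.55, -0.82]]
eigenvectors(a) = [[0.15-0.60j, (0.15+0.6j), (0.18+0j)], [(0.12+0.09j), (0.12-0.09j), -0.98+0.00j], [0.77+0.00j, 0.77-0.00j, (-0.11+0j)]]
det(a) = 83.61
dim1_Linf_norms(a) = [3.77, 4.51, 5.56]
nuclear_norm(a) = 14.20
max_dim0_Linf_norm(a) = 5.56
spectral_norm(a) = 6.81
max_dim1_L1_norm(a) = 7.87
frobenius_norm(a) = 8.74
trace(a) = 2.07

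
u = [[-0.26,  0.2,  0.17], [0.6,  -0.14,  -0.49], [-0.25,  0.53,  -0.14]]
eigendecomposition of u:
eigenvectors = [[-0.64+0.00j, (0.22-0.24j), 0.22+0.24j],[-0.51+0.00j, (-0.12+0.55j), (-0.12-0.55j)],[-0.58+0.00j, 0.76+0.00j, 0.76-0.00j]]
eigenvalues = [(0.05+0j), (-0.3+0.47j), (-0.3-0.47j)]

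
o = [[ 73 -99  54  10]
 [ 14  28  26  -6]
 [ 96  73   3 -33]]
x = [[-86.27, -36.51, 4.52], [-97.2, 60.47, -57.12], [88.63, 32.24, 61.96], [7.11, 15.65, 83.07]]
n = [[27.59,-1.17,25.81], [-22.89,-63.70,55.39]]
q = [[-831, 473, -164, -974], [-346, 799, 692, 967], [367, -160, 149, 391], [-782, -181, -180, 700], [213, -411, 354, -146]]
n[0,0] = 27.59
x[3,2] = 83.07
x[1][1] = 60.47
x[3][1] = 15.65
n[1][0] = -22.89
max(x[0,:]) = 4.52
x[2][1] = 32.24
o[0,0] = 73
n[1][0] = -22.89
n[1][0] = -22.89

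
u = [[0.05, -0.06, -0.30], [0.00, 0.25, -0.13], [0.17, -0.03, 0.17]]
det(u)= 0.016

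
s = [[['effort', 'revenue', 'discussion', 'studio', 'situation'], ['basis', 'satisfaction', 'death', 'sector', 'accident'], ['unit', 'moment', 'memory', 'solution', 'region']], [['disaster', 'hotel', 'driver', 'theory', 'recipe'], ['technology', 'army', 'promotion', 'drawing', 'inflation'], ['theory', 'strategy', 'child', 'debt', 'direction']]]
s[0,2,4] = 'region'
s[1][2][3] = 'debt'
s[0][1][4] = 'accident'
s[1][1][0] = 'technology'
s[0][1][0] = 'basis'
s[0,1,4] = 'accident'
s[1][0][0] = 'disaster'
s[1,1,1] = 'army'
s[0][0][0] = 'effort'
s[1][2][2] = 'child'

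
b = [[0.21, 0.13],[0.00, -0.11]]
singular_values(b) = [0.25, 0.09]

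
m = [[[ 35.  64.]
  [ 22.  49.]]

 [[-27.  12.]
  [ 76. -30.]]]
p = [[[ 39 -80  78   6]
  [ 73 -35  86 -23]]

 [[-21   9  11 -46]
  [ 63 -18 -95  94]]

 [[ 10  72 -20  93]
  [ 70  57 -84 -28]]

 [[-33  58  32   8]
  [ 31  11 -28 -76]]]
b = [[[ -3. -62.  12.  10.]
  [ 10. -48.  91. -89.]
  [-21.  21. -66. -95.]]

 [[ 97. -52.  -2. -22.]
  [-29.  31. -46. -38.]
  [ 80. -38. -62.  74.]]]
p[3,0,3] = 8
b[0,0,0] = -3.0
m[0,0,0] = 35.0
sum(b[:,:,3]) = -160.0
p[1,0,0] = -21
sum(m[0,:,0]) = 57.0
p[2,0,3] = 93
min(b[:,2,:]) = -95.0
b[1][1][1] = 31.0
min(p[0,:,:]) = -80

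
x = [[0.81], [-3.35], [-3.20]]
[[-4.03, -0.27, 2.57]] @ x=[[-10.58]]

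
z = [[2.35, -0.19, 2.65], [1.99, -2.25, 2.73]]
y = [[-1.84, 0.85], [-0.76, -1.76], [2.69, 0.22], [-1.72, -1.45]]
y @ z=[[-2.63, -1.56, -2.56],[-5.29, 4.1, -6.82],[6.76, -1.01, 7.73],[-6.93, 3.59, -8.52]]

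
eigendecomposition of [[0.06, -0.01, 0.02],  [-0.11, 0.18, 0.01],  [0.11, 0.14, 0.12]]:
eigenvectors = [[0.42+0.00j, (0.13-0.04j), 0.13+0.04j], [(0.32+0j), 0.26+0.18j, (0.26-0.18j)], [-0.85+0.00j, (0.94+0j), 0.94-0.00j]]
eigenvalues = [(0.01+0j), (0.17+0.02j), (0.17-0.02j)]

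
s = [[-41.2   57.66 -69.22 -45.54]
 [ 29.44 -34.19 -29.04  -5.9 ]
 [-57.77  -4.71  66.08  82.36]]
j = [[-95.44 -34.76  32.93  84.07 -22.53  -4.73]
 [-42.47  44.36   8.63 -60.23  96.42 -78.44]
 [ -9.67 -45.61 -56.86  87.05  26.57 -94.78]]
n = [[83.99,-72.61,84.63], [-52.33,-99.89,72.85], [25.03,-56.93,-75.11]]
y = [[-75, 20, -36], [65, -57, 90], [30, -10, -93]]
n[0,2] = 84.63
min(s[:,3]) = -45.54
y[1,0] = 65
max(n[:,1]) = -56.93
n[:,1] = [-72.61, -99.89, -56.93]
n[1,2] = 72.85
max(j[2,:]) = 87.05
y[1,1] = -57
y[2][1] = -10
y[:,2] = [-36, 90, -93]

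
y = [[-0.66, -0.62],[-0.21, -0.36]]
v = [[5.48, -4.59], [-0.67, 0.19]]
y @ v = [[-3.20, 2.91], [-0.91, 0.90]]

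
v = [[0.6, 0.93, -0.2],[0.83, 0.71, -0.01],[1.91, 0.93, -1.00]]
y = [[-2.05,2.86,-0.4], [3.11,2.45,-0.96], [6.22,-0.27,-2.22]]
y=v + [[-2.65, 1.93, -0.2], [2.28, 1.74, -0.95], [4.31, -1.20, -1.22]]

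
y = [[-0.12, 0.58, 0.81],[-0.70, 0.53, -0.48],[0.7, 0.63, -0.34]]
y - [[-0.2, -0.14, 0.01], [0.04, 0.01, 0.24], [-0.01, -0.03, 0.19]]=[[0.08, 0.72, 0.80], [-0.74, 0.52, -0.72], [0.71, 0.66, -0.53]]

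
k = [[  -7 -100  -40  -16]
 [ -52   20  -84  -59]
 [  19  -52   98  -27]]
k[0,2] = -40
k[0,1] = -100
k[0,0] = -7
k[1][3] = -59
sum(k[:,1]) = -132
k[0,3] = -16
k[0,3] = -16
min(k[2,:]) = -52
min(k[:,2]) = -84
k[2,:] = [19, -52, 98, -27]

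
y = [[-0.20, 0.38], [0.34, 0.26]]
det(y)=-0.181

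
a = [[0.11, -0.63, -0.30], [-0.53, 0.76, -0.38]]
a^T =[[0.11,-0.53], [-0.63,0.76], [-0.30,-0.38]]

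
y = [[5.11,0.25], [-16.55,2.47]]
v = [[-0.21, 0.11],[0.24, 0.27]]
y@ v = [[-1.01, 0.63], [4.07, -1.15]]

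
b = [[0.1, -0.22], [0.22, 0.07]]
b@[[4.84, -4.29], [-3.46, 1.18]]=[[1.25, -0.69], [0.82, -0.86]]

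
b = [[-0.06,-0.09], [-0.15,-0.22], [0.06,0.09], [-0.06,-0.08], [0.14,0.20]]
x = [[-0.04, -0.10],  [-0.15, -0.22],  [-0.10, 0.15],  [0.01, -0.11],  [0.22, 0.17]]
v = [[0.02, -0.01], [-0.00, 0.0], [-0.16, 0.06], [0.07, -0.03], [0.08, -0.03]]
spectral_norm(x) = 0.40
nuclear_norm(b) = 0.41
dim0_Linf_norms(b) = [0.15, 0.22]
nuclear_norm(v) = 0.21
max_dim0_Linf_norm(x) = 0.22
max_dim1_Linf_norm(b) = 0.22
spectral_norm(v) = 0.21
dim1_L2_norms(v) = [0.02, 0.0, 0.17, 0.08, 0.09]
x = b + v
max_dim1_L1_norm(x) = 0.39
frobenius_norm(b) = 0.40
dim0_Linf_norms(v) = [0.16, 0.06]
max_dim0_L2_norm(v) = 0.19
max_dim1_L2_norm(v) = 0.17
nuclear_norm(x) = 0.61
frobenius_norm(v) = 0.21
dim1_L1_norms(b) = [0.15, 0.37, 0.15, 0.14, 0.34]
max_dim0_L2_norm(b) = 0.33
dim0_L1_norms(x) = [0.52, 0.75]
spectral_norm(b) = 0.40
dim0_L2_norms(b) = [0.23, 0.33]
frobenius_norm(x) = 0.45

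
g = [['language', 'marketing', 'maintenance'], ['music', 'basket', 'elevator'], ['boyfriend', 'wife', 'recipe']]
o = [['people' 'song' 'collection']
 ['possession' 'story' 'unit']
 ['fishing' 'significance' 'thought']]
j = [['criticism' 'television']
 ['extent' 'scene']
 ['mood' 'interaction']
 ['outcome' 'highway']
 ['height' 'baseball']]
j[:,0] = ['criticism', 'extent', 'mood', 'outcome', 'height']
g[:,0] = ['language', 'music', 'boyfriend']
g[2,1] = 'wife'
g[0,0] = 'language'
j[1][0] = 'extent'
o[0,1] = 'song'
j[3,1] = 'highway'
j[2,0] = 'mood'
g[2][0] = 'boyfriend'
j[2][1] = 'interaction'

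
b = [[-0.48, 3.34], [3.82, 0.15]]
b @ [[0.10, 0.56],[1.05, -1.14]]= [[3.46,-4.08],[0.54,1.97]]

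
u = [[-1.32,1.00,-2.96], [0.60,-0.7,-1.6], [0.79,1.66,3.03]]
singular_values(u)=[4.74, 2.07, 0.85]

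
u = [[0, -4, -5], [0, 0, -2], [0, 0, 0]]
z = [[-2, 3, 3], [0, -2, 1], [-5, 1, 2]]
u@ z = [[25, 3, -14], [10, -2, -4], [0, 0, 0]]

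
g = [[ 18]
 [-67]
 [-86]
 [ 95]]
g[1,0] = -67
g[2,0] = -86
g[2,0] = -86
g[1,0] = -67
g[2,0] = -86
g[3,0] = 95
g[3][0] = 95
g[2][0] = -86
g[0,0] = 18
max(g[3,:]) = 95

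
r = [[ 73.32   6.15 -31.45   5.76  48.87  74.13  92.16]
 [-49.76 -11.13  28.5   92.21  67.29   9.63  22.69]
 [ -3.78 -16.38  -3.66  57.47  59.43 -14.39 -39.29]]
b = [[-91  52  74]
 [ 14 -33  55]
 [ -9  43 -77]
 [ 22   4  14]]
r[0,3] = 5.76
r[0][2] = -31.45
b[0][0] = -91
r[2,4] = 59.43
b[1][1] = -33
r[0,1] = 6.15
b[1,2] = 55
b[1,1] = -33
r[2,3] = 57.47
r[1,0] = -49.76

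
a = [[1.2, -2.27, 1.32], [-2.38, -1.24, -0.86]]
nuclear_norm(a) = 5.69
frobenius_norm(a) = 4.03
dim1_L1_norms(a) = [4.79, 4.48]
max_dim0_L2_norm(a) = 2.67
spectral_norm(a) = 3.05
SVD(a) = [[-0.76, 0.65],[0.65, 0.76]] @ diag([3.0547022772963146, 2.6354684587527717]) @ [[-0.80,0.30,-0.51], [-0.40,-0.92,0.07]]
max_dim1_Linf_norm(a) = 2.38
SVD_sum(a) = [[1.87, -0.71, 1.19], [-1.59, 0.6, -1.01]] + [[-0.67, -1.56, 0.13], [-0.79, -1.84, 0.15]]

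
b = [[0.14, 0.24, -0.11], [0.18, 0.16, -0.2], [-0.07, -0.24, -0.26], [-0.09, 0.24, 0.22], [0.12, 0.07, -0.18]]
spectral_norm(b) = 0.50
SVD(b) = [[0.12, 0.61, 0.20],[-0.12, 0.65, -0.05],[-0.7, -0.14, 0.69],[0.66, -0.01, 0.69],[-0.20, 0.43, 0.02]] @ diag([0.49647496988910444, 0.474506760245561, 0.10749855233850607]) @ [[-0.08, 0.65, 0.76], [0.56, 0.66, -0.51], [-0.83, 0.38, -0.42]]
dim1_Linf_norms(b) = [0.24, 0.2, 0.26, 0.24, 0.18]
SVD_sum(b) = [[-0.00, 0.04, 0.05], [0.0, -0.04, -0.05], [0.03, -0.23, -0.26], [-0.03, 0.21, 0.25], [0.01, -0.07, -0.08]] + [[0.16,0.19,-0.15],[0.17,0.20,-0.16],[-0.04,-0.04,0.03],[-0.0,-0.0,0.00],[0.11,0.13,-0.1]] + [[-0.02, 0.01, -0.01], [0.00, -0.00, 0.0], [-0.06, 0.03, -0.03], [-0.06, 0.03, -0.03], [-0.0, 0.0, -0.00]]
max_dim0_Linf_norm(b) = 0.26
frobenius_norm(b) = 0.70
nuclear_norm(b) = 1.08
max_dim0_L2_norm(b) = 0.45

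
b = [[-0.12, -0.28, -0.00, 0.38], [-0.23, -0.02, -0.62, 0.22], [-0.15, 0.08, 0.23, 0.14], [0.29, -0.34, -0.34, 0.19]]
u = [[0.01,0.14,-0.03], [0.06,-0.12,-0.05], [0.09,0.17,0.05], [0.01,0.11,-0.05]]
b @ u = [[-0.01,0.06,-0.00],  [-0.06,-0.11,-0.03],  [0.03,0.02,0.00],  [-0.05,0.04,-0.02]]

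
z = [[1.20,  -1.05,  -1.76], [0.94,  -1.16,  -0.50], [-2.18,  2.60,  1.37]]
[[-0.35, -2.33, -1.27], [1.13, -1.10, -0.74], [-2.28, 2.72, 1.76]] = z @[[1.45,-1.42,2.08], [-0.42,-0.48,1.89], [1.44,0.64,1.01]]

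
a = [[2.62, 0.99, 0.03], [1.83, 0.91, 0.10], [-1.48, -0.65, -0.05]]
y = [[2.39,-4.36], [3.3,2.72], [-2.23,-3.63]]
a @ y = [[9.46, -8.84], [7.15, -5.87], [-5.57, 4.87]]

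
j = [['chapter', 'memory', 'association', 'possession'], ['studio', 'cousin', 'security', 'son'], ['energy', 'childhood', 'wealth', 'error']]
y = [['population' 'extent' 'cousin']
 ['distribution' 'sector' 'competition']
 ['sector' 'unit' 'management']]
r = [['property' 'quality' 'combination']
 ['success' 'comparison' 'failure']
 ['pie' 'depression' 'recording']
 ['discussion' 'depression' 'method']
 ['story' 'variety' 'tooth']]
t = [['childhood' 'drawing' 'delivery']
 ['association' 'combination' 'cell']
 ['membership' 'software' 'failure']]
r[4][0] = 'story'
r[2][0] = 'pie'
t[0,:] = ['childhood', 'drawing', 'delivery']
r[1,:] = ['success', 'comparison', 'failure']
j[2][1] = 'childhood'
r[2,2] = 'recording'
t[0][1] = 'drawing'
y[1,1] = 'sector'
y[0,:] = ['population', 'extent', 'cousin']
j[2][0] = 'energy'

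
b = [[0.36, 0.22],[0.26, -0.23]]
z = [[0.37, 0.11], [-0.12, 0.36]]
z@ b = [[0.16,0.06], [0.05,-0.11]]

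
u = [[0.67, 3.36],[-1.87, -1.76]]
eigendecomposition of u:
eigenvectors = [[(0.8+0j),  (0.8-0j)], [-0.29+0.52j,  -0.29-0.52j]]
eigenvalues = [(-0.55+2.19j), (-0.55-2.19j)]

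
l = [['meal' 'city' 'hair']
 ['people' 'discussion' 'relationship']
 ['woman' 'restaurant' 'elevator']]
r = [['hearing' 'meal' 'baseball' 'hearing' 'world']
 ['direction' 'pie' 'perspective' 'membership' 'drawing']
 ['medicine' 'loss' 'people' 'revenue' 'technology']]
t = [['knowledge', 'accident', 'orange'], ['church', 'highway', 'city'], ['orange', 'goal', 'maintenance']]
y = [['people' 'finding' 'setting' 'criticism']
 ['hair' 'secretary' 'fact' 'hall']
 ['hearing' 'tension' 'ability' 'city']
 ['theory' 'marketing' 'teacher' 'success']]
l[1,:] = ['people', 'discussion', 'relationship']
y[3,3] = 'success'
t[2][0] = 'orange'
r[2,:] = ['medicine', 'loss', 'people', 'revenue', 'technology']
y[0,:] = ['people', 'finding', 'setting', 'criticism']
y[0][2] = 'setting'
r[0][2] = 'baseball'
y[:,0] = ['people', 'hair', 'hearing', 'theory']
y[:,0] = ['people', 'hair', 'hearing', 'theory']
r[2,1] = 'loss'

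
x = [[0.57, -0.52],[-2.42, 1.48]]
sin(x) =[[0.12, -0.21], [-0.97, 0.48]]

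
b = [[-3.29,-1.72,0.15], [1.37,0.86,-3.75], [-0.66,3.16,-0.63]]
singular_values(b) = [4.91, 2.94, 2.92]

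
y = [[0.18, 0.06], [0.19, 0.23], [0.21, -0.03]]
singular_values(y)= [0.37, 0.17]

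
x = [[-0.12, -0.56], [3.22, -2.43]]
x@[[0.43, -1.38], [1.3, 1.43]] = [[-0.78,-0.64],[-1.77,-7.92]]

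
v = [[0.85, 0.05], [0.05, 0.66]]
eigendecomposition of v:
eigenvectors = [[0.97,-0.24], [0.24,0.97]]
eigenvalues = [0.86, 0.65]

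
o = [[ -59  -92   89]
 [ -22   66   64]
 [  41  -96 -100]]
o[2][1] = -96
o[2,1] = -96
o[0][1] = -92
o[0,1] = -92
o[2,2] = -100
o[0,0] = -59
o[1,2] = 64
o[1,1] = 66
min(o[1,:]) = -22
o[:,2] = [89, 64, -100]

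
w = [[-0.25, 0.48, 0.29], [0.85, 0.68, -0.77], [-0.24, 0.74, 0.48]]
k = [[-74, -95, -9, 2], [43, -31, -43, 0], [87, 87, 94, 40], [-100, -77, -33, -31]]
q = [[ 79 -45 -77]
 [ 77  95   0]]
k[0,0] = -74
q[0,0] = 79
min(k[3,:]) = -100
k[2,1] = 87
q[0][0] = 79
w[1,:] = [0.846, 0.676, -0.772]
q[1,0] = 77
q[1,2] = 0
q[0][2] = -77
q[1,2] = 0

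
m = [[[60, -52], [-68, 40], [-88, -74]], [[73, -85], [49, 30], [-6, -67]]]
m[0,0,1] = -52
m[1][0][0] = 73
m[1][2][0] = -6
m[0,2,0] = -88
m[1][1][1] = 30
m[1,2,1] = -67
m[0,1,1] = 40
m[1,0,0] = 73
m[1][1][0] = 49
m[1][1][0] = 49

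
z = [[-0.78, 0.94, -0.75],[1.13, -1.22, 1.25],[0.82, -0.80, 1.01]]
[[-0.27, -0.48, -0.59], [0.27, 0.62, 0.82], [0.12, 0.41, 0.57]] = z @ [[0.14, -0.08, 0.3], [-0.44, -0.54, -0.32], [-0.34, 0.04, 0.07]]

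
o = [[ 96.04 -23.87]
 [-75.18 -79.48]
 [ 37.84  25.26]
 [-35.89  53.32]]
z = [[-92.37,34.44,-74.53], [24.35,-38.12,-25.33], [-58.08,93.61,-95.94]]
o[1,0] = -75.18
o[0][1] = -23.87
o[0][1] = -23.87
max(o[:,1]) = 53.32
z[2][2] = -95.94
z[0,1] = 34.44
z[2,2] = -95.94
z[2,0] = -58.08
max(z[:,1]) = 93.61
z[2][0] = -58.08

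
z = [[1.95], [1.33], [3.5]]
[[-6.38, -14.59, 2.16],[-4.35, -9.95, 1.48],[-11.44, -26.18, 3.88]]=z@[[-3.27, -7.48, 1.11]]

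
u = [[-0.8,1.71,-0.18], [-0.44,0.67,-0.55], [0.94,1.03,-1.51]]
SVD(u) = [[0.62, -0.69, 0.37],[0.35, -0.18, -0.92],[0.7, 0.71, 0.13]] @ diag([2.436031687728791, 1.6422542849879722, 0.3672199338541727]) @ [[0.00,0.83,-0.56], [0.79,-0.35,-0.51], [0.62,0.44,0.65]]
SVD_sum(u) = [[0.0, 1.26, -0.85], [0.00, 0.72, -0.48], [0.0, 1.41, -0.95]] + [[-0.89, 0.39, 0.58], [-0.23, 0.10, 0.15], [0.91, -0.4, -0.59]] + [[0.09, 0.06, 0.09], [-0.21, -0.15, -0.22], [0.03, 0.02, 0.03]]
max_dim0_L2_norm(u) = 2.11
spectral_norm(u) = 2.44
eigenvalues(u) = [(-1.52+0j), (-0.06+0.98j), (-0.06-0.98j)]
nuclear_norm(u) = 4.45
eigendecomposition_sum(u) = [[-0.29-0.00j, 0.10+0.00j, (0.27-0j)], [(0.25+0j), -0.09-0.00j, (-0.23+0j)], [(1.23+0j), (-0.43-0j), (-1.14+0j)]] + [[-0.26+0.38j, (0.81+0.08j), -0.22+0.07j], [(-0.35+0.06j), 0.38+0.49j, (-0.16-0.09j)], [-0.15+0.39j, (0.73-0.09j), (-0.18+0.11j)]] + [[(-0.26-0.38j), 0.81-0.08j, (-0.22-0.07j)],[-0.35-0.06j, (0.38-0.49j), -0.16+0.09j],[(-0.15-0.39j), 0.73+0.09j, (-0.18-0.11j)]]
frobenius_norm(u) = 2.96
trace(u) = -1.64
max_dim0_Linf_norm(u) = 1.71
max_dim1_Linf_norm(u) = 1.71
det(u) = -1.47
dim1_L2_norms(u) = [1.9, 0.97, 2.06]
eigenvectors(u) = [[(0.22+0j), (-0.65+0j), -0.65-0.00j], [(-0.19+0j), (-0.34-0.36j), (-0.34+0.36j)], [(-0.95+0j), -0.57+0.13j, -0.57-0.13j]]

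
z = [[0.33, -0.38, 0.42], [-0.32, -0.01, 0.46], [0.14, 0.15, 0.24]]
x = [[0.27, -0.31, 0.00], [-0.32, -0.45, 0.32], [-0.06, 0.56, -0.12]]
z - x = [[0.06, -0.07, 0.42], [0.0, 0.44, 0.14], [0.20, -0.41, 0.36]]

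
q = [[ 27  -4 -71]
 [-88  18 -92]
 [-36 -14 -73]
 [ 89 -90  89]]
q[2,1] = -14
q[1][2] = -92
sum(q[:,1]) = -90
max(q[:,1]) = 18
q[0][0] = 27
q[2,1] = -14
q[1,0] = -88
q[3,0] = 89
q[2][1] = -14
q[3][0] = 89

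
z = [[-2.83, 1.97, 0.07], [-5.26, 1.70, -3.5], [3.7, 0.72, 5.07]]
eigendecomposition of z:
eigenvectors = [[(0.62+0j), (0.28-0.04j), 0.28+0.04j], [0.64+0.00j, 0.77+0.00j, 0.77-0.00j], [(-0.46+0j), (-0.57-0.09j), -0.57+0.09j]]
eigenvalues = [(-0.85+0j), (2.39+0.64j), (2.39-0.64j)]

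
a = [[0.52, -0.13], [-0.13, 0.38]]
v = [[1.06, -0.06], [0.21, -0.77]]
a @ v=[[0.52, 0.07], [-0.06, -0.28]]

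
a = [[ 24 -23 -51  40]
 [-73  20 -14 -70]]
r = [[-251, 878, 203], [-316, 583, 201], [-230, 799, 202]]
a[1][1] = 20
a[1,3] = -70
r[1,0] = -316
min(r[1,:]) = -316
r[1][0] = -316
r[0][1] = 878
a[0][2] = -51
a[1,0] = -73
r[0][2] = 203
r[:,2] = [203, 201, 202]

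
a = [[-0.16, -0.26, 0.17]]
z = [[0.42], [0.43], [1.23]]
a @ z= [[0.03]]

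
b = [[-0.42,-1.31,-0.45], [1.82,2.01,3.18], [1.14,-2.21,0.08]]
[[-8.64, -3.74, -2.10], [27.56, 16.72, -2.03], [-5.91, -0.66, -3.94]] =b @ [[2.64,1.35,0.95],[4.20,1.13,2.18],[4.50,3.77,-2.56]]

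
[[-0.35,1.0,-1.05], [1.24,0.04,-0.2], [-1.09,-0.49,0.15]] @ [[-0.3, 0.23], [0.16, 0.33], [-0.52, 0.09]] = [[0.81,0.16], [-0.26,0.28], [0.17,-0.4]]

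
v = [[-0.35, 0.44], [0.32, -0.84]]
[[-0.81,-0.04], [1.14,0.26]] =v@[[1.15, -0.54], [-0.92, -0.52]]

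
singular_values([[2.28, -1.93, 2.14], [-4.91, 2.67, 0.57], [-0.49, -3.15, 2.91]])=[6.62, 4.33, 1.07]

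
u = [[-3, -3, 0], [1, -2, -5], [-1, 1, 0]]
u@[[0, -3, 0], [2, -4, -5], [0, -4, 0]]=[[-6, 21, 15], [-4, 25, 10], [2, -1, -5]]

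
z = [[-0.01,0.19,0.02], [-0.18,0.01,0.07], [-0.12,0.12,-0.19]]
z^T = [[-0.01, -0.18, -0.12], [0.19, 0.01, 0.12], [0.02, 0.07, -0.19]]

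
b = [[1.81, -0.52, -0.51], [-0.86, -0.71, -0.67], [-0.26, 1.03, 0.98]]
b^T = [[1.81, -0.86, -0.26], [-0.52, -0.71, 1.03], [-0.51, -0.67, 0.98]]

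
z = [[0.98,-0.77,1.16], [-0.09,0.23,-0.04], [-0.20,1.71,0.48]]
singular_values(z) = [2.02, 1.44, 0.0]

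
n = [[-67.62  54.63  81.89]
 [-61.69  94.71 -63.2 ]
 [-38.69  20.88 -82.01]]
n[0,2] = 81.89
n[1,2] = -63.2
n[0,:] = [-67.62, 54.63, 81.89]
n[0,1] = 54.63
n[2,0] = -38.69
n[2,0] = -38.69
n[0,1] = 54.63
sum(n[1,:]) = -30.180000000000007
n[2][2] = -82.01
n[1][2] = -63.2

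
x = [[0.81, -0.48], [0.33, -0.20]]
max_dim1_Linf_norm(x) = 0.81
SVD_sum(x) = [[0.81, -0.48],[0.33, -0.2]] + [[0.0,0.0],[-0.00,-0.0]]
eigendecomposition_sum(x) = [[0.81, -0.48], [0.33, -0.19]] + [[0.0, -0.0], [0.0, -0.01]]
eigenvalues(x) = [0.62, -0.01]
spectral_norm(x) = 1.02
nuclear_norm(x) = 1.02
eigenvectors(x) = [[0.93, 0.51], [0.37, 0.86]]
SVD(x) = [[-0.93, -0.38], [-0.38, 0.93]] @ diag([1.0175399171270874, 0.0035379447424178055]) @ [[-0.86, 0.51], [-0.51, -0.86]]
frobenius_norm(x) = 1.02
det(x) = -0.00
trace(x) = 0.61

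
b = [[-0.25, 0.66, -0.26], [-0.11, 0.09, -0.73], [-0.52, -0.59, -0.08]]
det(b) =0.325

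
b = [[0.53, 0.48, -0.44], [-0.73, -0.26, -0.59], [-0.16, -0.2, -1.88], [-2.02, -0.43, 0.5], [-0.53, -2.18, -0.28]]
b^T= [[0.53, -0.73, -0.16, -2.02, -0.53], [0.48, -0.26, -0.20, -0.43, -2.18], [-0.44, -0.59, -1.88, 0.50, -0.28]]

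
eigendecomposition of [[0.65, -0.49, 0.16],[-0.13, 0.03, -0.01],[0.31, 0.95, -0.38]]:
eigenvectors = [[-0.98, 0.15, 0.04], [0.18, 0.02, 0.35], [-0.12, -0.99, 0.93]]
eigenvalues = [0.76, -0.45, -0.01]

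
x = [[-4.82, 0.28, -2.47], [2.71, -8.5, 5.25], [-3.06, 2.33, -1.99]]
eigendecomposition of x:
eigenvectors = [[0.17,-0.68,-0.38], [-0.93,-0.72,0.38], [0.31,-0.13,0.84]]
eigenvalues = [-10.74, -5.0, 0.43]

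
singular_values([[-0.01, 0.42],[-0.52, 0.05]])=[0.53, 0.41]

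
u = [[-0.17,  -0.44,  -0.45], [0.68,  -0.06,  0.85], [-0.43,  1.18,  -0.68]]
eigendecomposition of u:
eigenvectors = [[0.10+0.00j, -0.73+0.00j, -0.73-0.00j], [-0.54+0.00j, (0.18+0.26j), (0.18-0.26j)], [0.83+0.00j, 0.58+0.16j, 0.58-0.16j]]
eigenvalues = [(-1.5+0j), (0.29+0.26j), (0.29-0.26j)]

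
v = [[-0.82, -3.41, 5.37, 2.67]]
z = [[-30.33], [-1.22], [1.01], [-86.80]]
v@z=[[-197.30]]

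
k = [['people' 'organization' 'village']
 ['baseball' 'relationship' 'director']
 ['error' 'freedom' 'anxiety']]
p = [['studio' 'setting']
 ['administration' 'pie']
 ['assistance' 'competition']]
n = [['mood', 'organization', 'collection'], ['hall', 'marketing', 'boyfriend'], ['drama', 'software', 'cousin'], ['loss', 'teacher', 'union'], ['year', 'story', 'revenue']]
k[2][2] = 'anxiety'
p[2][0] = 'assistance'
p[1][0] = 'administration'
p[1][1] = 'pie'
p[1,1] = 'pie'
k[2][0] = 'error'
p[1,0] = 'administration'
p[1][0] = 'administration'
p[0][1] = 'setting'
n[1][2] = 'boyfriend'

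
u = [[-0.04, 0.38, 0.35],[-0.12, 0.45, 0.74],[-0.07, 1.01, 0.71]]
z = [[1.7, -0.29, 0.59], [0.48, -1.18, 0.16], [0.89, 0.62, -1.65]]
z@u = [[-0.07, 1.11, 0.8],  [0.11, -0.19, -0.59],  [0.01, -1.05, -0.4]]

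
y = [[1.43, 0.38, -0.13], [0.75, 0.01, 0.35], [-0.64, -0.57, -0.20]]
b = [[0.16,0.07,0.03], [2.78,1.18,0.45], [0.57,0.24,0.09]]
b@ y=[[0.26, 0.04, -0.0],[4.57, 0.81, -0.04],[0.94, 0.17, -0.01]]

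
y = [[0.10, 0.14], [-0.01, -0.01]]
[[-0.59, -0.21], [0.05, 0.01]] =y @[[-1.73, 1.41], [-2.98, -2.5]]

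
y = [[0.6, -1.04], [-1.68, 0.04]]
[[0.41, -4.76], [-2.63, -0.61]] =y @[[1.58, 0.48], [0.52, 4.85]]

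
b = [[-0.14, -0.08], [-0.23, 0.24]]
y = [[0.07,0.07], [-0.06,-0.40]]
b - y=[[-0.21, -0.15],[-0.17, 0.64]]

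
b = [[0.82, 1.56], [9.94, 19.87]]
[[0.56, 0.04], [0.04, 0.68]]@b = [[0.86, 1.67], [6.79, 13.57]]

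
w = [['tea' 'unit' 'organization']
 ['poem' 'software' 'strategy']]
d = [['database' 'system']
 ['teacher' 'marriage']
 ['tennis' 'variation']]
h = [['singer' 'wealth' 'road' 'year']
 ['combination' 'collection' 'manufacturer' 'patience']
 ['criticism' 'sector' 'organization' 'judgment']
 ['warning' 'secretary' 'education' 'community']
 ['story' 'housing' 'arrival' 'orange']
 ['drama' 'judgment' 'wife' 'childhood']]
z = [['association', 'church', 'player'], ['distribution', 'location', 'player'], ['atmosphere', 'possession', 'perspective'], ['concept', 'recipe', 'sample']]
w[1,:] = ['poem', 'software', 'strategy']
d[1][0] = 'teacher'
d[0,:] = ['database', 'system']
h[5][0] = 'drama'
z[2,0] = 'atmosphere'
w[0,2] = 'organization'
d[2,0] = 'tennis'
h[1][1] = 'collection'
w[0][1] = 'unit'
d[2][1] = 'variation'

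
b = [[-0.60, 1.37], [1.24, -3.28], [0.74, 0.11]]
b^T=[[-0.60, 1.24, 0.74], [1.37, -3.28, 0.11]]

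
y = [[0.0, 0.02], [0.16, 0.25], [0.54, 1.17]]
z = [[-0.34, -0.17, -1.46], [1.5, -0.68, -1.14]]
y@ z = [[0.03, -0.01, -0.02],  [0.32, -0.20, -0.52],  [1.57, -0.89, -2.12]]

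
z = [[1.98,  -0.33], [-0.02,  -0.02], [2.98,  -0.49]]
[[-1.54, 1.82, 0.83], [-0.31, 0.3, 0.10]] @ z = [[-0.61, 0.07], [-0.32, 0.05]]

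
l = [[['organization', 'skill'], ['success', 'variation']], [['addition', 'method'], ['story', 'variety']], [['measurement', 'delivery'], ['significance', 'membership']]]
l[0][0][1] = 'skill'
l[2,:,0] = ['measurement', 'significance']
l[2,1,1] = 'membership'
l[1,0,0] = 'addition'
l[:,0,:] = [['organization', 'skill'], ['addition', 'method'], ['measurement', 'delivery']]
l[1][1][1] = 'variety'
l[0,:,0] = ['organization', 'success']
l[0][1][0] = 'success'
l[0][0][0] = 'organization'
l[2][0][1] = 'delivery'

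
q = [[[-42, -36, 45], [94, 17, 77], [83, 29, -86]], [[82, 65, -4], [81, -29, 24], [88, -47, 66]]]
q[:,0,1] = [-36, 65]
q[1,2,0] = 88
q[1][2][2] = 66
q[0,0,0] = -42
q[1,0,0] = 82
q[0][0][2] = 45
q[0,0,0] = -42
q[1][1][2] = 24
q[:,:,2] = [[45, 77, -86], [-4, 24, 66]]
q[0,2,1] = 29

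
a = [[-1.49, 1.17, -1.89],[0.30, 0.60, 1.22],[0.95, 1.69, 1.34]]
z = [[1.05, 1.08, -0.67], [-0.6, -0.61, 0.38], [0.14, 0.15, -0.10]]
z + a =[[-0.44, 2.25, -2.56], [-0.30, -0.01, 1.6], [1.09, 1.84, 1.24]]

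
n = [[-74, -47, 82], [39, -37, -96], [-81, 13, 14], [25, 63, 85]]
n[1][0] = 39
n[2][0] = -81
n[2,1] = 13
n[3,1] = 63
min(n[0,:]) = -74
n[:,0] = [-74, 39, -81, 25]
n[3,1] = 63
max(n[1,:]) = 39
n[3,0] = 25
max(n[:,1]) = 63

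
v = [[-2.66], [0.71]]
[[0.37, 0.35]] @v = [[-0.74]]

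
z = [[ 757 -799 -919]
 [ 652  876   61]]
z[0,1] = -799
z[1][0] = 652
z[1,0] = 652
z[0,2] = -919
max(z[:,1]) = 876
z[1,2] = 61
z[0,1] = -799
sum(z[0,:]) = -961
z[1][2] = 61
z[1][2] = 61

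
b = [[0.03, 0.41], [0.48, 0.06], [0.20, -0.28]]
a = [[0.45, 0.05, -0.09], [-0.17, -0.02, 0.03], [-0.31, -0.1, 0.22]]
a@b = [[0.02, 0.21], [-0.01, -0.08], [-0.01, -0.19]]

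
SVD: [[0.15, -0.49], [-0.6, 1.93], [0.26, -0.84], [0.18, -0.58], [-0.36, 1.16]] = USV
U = [[-0.19, -0.87], [0.77, -0.38], [-0.33, -0.31], [-0.23, -0.02], [0.46, 0.03]]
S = [2.64, 0.0]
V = [[-0.3, 0.96],[0.96, 0.30]]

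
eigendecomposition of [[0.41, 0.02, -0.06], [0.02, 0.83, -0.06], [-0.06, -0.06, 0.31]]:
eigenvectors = [[-0.40, 0.91, 0.06], [-0.08, -0.11, 0.99], [-0.91, -0.39, -0.12]]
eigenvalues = [0.28, 0.43, 0.84]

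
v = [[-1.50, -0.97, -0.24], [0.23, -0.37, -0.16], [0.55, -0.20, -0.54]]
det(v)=-0.325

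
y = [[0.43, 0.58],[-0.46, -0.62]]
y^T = [[0.43, -0.46], [0.58, -0.62]]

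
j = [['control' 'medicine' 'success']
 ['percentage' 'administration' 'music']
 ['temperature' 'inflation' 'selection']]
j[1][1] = 'administration'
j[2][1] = 'inflation'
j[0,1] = 'medicine'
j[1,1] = 'administration'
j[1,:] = ['percentage', 'administration', 'music']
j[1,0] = 'percentage'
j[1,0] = 'percentage'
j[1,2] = 'music'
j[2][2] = 'selection'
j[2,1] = 'inflation'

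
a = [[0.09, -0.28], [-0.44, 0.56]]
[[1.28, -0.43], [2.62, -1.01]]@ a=[[0.3, -0.6], [0.68, -1.3]]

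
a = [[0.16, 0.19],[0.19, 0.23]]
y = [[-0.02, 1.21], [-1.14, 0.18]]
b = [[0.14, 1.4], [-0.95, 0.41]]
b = a + y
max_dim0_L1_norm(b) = 1.81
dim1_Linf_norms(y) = [1.21, 1.14]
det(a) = 0.00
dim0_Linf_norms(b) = [0.95, 1.4]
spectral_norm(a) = 0.39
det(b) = 1.39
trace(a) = 0.39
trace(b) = 0.55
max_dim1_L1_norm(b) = 1.54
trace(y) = 0.16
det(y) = 1.38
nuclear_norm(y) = 2.36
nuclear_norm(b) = 2.41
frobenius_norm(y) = 1.67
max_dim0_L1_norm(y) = 1.39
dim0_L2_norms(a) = [0.25, 0.3]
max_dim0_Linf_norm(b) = 1.4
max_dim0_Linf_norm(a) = 0.23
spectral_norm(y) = 1.28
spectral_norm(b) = 1.47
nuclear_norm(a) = 0.39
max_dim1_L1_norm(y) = 1.32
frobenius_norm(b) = 1.75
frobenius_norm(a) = 0.39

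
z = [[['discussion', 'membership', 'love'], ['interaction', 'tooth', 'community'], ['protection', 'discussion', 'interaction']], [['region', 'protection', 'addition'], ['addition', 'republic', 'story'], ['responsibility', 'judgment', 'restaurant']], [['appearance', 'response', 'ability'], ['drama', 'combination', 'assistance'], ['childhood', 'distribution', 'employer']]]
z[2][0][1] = 'response'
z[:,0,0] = ['discussion', 'region', 'appearance']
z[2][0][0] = 'appearance'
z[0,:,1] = ['membership', 'tooth', 'discussion']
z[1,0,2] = 'addition'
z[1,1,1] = 'republic'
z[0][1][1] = 'tooth'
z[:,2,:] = [['protection', 'discussion', 'interaction'], ['responsibility', 'judgment', 'restaurant'], ['childhood', 'distribution', 'employer']]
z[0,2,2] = 'interaction'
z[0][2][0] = 'protection'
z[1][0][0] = 'region'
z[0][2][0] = 'protection'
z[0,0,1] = 'membership'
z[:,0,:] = [['discussion', 'membership', 'love'], ['region', 'protection', 'addition'], ['appearance', 'response', 'ability']]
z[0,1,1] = 'tooth'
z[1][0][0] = 'region'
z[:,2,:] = [['protection', 'discussion', 'interaction'], ['responsibility', 'judgment', 'restaurant'], ['childhood', 'distribution', 'employer']]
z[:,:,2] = [['love', 'community', 'interaction'], ['addition', 'story', 'restaurant'], ['ability', 'assistance', 'employer']]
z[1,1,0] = 'addition'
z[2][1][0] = 'drama'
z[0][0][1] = 'membership'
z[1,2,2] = 'restaurant'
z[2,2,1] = 'distribution'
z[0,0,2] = 'love'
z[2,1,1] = 'combination'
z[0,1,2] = 'community'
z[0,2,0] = 'protection'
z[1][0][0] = 'region'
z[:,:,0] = [['discussion', 'interaction', 'protection'], ['region', 'addition', 'responsibility'], ['appearance', 'drama', 'childhood']]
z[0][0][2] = 'love'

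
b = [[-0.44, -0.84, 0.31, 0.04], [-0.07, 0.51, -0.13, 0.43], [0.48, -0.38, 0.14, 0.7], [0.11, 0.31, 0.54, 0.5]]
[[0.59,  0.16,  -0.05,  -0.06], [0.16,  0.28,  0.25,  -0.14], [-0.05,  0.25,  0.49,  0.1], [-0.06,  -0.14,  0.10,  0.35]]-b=[[1.03,1.0,-0.36,-0.1], [0.23,-0.23,0.38,-0.57], [-0.53,0.63,0.35,-0.60], [-0.17,-0.45,-0.44,-0.15]]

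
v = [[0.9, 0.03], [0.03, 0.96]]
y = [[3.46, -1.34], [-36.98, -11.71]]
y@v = [[3.07, -1.18], [-33.63, -12.35]]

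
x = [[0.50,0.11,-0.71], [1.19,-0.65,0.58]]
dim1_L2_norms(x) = [0.88, 1.47]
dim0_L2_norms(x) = [1.29, 0.66, 0.92]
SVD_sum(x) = [[0.10,-0.05,0.04],[1.22,-0.64,0.52]] + [[0.40, 0.16, -0.75], [-0.03, -0.01, 0.06]]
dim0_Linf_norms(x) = [1.19, 0.65, 0.71]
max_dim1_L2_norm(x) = 1.47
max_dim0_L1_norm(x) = 1.69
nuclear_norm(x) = 2.35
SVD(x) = [[0.08, 1.00], [1.00, -0.08]] @ diag([1.4777690648881863, 0.8702864992974992]) @ [[0.83,-0.43,0.35], [0.47,0.18,-0.87]]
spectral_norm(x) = 1.48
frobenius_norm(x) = 1.71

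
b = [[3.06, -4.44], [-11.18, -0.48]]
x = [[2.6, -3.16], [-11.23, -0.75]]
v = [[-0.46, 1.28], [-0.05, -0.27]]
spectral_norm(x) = 11.53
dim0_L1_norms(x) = [13.83, 3.91]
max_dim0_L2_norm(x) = 11.53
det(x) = -37.44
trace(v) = -0.73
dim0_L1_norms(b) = [14.24, 4.92]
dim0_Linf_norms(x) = [11.23, 3.16]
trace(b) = 2.58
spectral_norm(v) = 1.38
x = v + b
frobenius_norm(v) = 1.39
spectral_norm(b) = 11.62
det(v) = 0.19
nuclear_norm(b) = 16.02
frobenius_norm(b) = 12.42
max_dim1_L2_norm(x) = 11.26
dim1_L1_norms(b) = [7.5, 11.66]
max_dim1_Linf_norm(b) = 11.18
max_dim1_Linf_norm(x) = 11.23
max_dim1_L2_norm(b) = 11.19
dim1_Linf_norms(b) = [4.44, 11.18]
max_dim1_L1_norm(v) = 1.74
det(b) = -51.11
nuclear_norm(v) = 1.52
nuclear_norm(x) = 14.77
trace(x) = 1.85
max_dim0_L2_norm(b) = 11.59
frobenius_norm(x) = 11.98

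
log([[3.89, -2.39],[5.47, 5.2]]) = [[1.63,-0.45], [1.02,1.88]]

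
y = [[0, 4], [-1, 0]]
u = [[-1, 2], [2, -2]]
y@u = [[8, -8], [1, -2]]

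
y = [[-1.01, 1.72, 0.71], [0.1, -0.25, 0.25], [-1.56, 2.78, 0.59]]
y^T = [[-1.01, 0.1, -1.56], [1.72, -0.25, 2.78], [0.71, 0.25, 0.59]]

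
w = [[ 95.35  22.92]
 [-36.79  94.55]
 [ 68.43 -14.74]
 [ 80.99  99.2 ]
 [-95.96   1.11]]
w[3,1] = 99.2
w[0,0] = 95.35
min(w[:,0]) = -95.96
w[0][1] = 22.92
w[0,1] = 22.92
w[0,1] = 22.92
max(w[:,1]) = 99.2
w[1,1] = 94.55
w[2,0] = 68.43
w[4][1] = 1.11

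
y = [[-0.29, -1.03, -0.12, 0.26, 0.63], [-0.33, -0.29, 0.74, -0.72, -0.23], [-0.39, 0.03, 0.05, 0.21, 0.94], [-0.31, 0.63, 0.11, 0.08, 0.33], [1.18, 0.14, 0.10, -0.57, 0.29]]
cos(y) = [[0.46, -0.41, 0.28, -0.12, -0.09], [0.06, 1.00, 0.13, -0.18, -0.12], [-0.51, -0.30, 0.86, 0.35, -0.04], [-0.07, -0.1, -0.29, 1.36, 0.06], [-0.03, 0.74, 0.04, -0.03, 0.65]]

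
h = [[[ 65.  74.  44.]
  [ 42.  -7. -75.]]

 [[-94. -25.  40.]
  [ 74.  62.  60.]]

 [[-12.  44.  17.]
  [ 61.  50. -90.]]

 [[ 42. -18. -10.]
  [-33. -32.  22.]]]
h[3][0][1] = -18.0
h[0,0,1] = 74.0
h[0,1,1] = -7.0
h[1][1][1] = 62.0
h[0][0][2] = 44.0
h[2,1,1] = 50.0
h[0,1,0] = 42.0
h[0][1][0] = 42.0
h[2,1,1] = 50.0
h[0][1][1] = -7.0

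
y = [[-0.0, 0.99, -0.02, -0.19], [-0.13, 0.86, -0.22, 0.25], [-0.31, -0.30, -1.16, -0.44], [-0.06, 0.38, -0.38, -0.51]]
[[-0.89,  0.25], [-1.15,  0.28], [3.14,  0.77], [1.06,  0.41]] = y @ [[-2.16, 1.70], [-1.32, 0.25], [-1.00, -1.22], [-2.07, 0.09]]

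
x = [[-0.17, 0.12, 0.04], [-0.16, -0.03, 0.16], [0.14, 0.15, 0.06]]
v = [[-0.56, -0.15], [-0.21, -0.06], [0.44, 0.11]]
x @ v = [[0.09, 0.02], [0.17, 0.04], [-0.08, -0.02]]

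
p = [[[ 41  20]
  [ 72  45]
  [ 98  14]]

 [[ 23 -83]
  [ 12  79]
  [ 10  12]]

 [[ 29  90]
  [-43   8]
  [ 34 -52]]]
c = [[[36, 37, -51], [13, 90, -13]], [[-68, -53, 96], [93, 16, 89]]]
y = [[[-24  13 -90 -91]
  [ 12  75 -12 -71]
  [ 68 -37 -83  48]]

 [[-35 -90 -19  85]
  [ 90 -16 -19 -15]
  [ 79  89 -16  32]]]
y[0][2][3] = 48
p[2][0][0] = 29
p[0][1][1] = 45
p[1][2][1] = 12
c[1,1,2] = 89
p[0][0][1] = 20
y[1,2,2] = -16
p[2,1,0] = -43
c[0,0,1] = 37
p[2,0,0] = 29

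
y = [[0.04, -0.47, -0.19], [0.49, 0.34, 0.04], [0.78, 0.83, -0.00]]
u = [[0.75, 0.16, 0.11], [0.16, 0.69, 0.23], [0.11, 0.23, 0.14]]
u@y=[[0.19, -0.21, -0.14], [0.52, 0.35, -0.00], [0.23, 0.14, -0.01]]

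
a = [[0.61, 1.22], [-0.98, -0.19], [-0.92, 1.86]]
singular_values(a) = [2.28, 1.41]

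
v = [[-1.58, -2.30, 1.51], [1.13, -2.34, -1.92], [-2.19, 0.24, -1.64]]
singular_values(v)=[3.32, 3.09, 2.73]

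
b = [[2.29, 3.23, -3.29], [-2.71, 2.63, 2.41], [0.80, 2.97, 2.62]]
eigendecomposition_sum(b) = [[1.11+1.39j,1.70-0.52j,(-1.53+0.59j)],[(-0.84+0.63j),0.27+1.01j,(-0.32-0.91j)],[(0.95+0.05j),(0.39-0.86j),-0.30+0.82j]] + [[1.11-1.39j,(1.7+0.52j),(-1.53-0.59j)], [-0.84-0.63j,(0.27-1.01j),(-0.32+0.91j)], [0.95-0.05j,(0.39+0.86j),-0.30-0.82j]] + [[0.08-0.00j, -0.16-0.00j, -0.24+0.00j],[(-1.04+0j), 2.08+0.00j, 3.05-0.00j],[-1.09+0.00j, (2.19+0j), (3.22-0j)]]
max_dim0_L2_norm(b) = 5.12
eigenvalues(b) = [(1.08+3.22j), (1.08-3.22j), (5.38+0j)]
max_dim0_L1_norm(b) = 8.83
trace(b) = 7.54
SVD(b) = [[-0.52, 0.81, 0.26],  [0.72, 0.25, 0.65],  [0.46, 0.52, -0.72]] @ diag([5.640309440371925, 5.151312799008321, 2.132225565840634]) @ [[-0.49, 0.28, 0.82], [0.31, 0.94, -0.14], [-0.81, 0.19, -0.55]]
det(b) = 61.95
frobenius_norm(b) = 7.93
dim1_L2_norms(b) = [5.15, 4.48, 4.04]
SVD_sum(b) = [[1.44, -0.82, -2.42], [-1.99, 1.14, 3.34], [-1.28, 0.73, 2.14]] + [[1.30, 3.95, -0.57], [0.41, 1.23, -0.18], [0.83, 2.53, -0.36]] + [[-0.45, 0.10, -0.30], [-1.12, 0.26, -0.76], [1.25, -0.29, 0.84]]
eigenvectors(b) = [[(0.78+0j), (0.78-0j), -0.05+0.00j], [(-0.01+0.46j), -0.01-0.46j, (0.69+0j)], [0.27-0.31j, 0.27+0.31j, 0.72+0.00j]]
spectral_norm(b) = 5.64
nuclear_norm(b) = 12.92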